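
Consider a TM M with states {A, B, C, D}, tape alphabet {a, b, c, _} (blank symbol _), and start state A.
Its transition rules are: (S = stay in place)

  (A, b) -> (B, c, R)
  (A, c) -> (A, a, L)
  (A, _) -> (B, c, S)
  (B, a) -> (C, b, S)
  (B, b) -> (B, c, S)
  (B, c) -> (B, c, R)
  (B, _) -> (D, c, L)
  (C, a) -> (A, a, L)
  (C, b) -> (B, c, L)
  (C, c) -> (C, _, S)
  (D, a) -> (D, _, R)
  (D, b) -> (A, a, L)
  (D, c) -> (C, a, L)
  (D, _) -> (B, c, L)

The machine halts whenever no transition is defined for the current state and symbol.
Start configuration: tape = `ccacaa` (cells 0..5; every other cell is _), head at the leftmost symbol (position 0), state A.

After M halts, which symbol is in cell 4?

state=A head=0 tape=_[c]cacaa_   (A,c)→(A,a,L)
state=A head=-1 tape=[_]acacaa_   (A,_)→(B,c,S)
state=B head=-1 tape=[c]acacaa_   (B,c)→(B,c,R)
state=B head=0 tape=c[a]cacaa_   (B,a)→(C,b,S)
state=C head=0 tape=c[b]cacaa_   (C,b)→(B,c,L)
state=B head=-1 tape=[c]ccacaa_   (B,c)→(B,c,R)
state=B head=0 tape=c[c]cacaa_   (B,c)→(B,c,R)
state=B head=1 tape=cc[c]acaa_   (B,c)→(B,c,R)
state=B head=2 tape=ccc[a]caa_   (B,a)→(C,b,S)
state=C head=2 tape=ccc[b]caa_   (C,b)→(B,c,L)
state=B head=1 tape=cc[c]ccaa_   (B,c)→(B,c,R)
state=B head=2 tape=ccc[c]caa_   (B,c)→(B,c,R)
state=B head=3 tape=cccc[c]aa_   (B,c)→(B,c,R)
state=B head=4 tape=ccccc[a]a_   (B,a)→(C,b,S)
state=C head=4 tape=ccccc[b]a_   (C,b)→(B,c,L)
state=B head=3 tape=cccc[c]ca_   (B,c)→(B,c,R)
state=B head=4 tape=ccccc[c]a_   (B,c)→(B,c,R)
state=B head=5 tape=cccccc[a]_   (B,a)→(C,b,S)
state=C head=5 tape=cccccc[b]_   (C,b)→(B,c,L)
state=B head=4 tape=ccccc[c]c_   (B,c)→(B,c,R)
state=B head=5 tape=cccccc[c]_   (B,c)→(B,c,R)
state=B head=6 tape=ccccccc[_]   (B,_)→(D,c,L)
state=D head=5 tape=cccccc[c]c   (D,c)→(C,a,L)
state=C head=4 tape=ccccc[c]ac   (C,c)→(C,_,S)
state=C head=4 tape=ccccc[_]ac
Cell 4 holds _ when M halts.

_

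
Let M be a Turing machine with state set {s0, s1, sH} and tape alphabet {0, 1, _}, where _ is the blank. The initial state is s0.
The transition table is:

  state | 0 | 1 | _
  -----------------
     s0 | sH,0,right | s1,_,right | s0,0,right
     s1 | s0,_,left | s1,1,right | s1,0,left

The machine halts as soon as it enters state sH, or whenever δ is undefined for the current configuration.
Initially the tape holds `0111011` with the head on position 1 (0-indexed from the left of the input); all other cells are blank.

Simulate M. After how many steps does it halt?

s0 | _0[1]11011   read 1 → write _, move right, go to s1
s1 | _0_[1]1011   read 1 → write 1, move right, go to s1
s1 | _0_1[1]011   read 1 → write 1, move right, go to s1
s1 | _0_11[0]11   read 0 → write _, move left, go to s0
s0 | _0_1[1]_11   read 1 → write _, move right, go to s1
s1 | _0_1_[_]11   read _ → write 0, move left, go to s1
s1 | _0_1[_]011   read _ → write 0, move left, go to s1
s1 | _0_[1]0011   read 1 → write 1, move right, go to s1
s1 | _0_1[0]011   read 0 → write _, move left, go to s0
s0 | _0_[1]_011   read 1 → write _, move right, go to s1
s1 | _0__[_]011   read _ → write 0, move left, go to s1
s1 | _0_[_]0011   read _ → write 0, move left, go to s1
s1 | _0[_]00011   read _ → write 0, move left, go to s1
s1 | _[0]000011   read 0 → write _, move left, go to s0
s0 | [_]_000011   read _ → write 0, move right, go to s0
s0 | 0[_]000011   read _ → write 0, move right, go to s0
s0 | 00[0]00011   read 0 → write 0, move right, go to sH
sH | 000[0]0011
M halts after 17 transitions.

17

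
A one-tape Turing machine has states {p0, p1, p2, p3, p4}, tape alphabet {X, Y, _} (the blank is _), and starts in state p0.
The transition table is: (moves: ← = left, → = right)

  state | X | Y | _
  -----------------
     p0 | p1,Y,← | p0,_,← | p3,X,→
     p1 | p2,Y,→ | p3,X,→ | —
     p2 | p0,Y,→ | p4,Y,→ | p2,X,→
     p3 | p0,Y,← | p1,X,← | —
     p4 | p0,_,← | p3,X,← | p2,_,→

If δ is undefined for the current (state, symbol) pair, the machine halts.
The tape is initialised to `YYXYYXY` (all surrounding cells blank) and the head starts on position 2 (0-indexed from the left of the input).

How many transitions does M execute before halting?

state=p0 head=2 tape=_YY[X]YYXY   (p0,X)→(p1,Y,←)
state=p1 head=1 tape=_Y[Y]YYYXY   (p1,Y)→(p3,X,→)
state=p3 head=2 tape=_YX[Y]YYXY   (p3,Y)→(p1,X,←)
state=p1 head=1 tape=_Y[X]XYYXY   (p1,X)→(p2,Y,→)
state=p2 head=2 tape=_YY[X]YYXY   (p2,X)→(p0,Y,→)
state=p0 head=3 tape=_YYY[Y]YXY   (p0,Y)→(p0,_,←)
state=p0 head=2 tape=_YY[Y]_YXY   (p0,Y)→(p0,_,←)
state=p0 head=1 tape=_Y[Y]__YXY   (p0,Y)→(p0,_,←)
state=p0 head=0 tape=_[Y]___YXY   (p0,Y)→(p0,_,←)
state=p0 head=-1 tape=[_]____YXY   (p0,_)→(p3,X,→)
state=p3 head=0 tape=X[_]___YXY
M halts after 10 transitions.

10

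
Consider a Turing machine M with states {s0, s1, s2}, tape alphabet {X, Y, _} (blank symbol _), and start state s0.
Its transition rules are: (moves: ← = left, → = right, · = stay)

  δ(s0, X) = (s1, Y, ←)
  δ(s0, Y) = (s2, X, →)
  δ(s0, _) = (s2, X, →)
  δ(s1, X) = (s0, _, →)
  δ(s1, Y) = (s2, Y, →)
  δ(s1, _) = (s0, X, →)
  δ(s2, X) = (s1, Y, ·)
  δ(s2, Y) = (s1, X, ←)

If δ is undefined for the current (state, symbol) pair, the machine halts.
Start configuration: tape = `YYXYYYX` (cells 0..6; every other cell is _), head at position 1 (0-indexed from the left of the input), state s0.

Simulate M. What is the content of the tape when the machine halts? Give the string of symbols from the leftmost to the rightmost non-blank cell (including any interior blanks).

s0 | Y[Y]XYYYX_   read Y → write X, move →, go to s2
s2 | YX[X]YYYX_   read X → write Y, move ·, go to s1
s1 | YX[Y]YYYX_   read Y → write Y, move →, go to s2
s2 | YXY[Y]YYX_   read Y → write X, move ←, go to s1
s1 | YX[Y]XYYX_   read Y → write Y, move →, go to s2
s2 | YXY[X]YYX_   read X → write Y, move ·, go to s1
s1 | YXY[Y]YYX_   read Y → write Y, move →, go to s2
s2 | YXYY[Y]YX_   read Y → write X, move ←, go to s1
s1 | YXY[Y]XYX_   read Y → write Y, move →, go to s2
s2 | YXYY[X]YX_   read X → write Y, move ·, go to s1
s1 | YXYY[Y]YX_   read Y → write Y, move →, go to s2
s2 | YXYYY[Y]X_   read Y → write X, move ←, go to s1
s1 | YXYY[Y]XX_   read Y → write Y, move →, go to s2
s2 | YXYYY[X]X_   read X → write Y, move ·, go to s1
s1 | YXYYY[Y]X_   read Y → write Y, move →, go to s2
s2 | YXYYYY[X]_   read X → write Y, move ·, go to s1
s1 | YXYYYY[Y]_   read Y → write Y, move →, go to s2
s2 | YXYYYYY[_]
The non-blank tape span at halt is YXYYYYY.

YXYYYYY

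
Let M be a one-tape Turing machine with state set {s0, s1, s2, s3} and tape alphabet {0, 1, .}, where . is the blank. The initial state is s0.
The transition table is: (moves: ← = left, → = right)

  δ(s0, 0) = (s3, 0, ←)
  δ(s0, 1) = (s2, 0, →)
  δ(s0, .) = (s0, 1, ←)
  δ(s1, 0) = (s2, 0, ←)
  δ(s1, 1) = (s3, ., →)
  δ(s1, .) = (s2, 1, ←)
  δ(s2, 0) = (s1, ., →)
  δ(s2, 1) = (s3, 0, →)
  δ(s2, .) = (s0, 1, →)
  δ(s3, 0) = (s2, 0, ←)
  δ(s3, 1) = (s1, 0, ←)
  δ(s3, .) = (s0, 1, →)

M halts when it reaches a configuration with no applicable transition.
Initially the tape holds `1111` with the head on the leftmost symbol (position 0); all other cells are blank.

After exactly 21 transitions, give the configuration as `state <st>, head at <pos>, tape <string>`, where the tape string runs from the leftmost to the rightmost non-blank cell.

state s1, head at -1, tape 00001

state=s0 head=0 tape=..[1]111   (s0,1)→(s2,0,→)
state=s2 head=1 tape=..0[1]11   (s2,1)→(s3,0,→)
state=s3 head=2 tape=..00[1]1   (s3,1)→(s1,0,←)
state=s1 head=1 tape=..0[0]01   (s1,0)→(s2,0,←)
state=s2 head=0 tape=..[0]001   (s2,0)→(s1,.,→)
state=s1 head=1 tape=...[0]01   (s1,0)→(s2,0,←)
state=s2 head=0 tape=..[.]001   (s2,.)→(s0,1,→)
state=s0 head=1 tape=..1[0]01   (s0,0)→(s3,0,←)
state=s3 head=0 tape=..[1]001   (s3,1)→(s1,0,←)
state=s1 head=-1 tape=.[.]0001   (s1,.)→(s2,1,←)
state=s2 head=-2 tape=[.]10001   (s2,.)→(s0,1,→)
state=s0 head=-1 tape=1[1]0001   (s0,1)→(s2,0,→)
state=s2 head=0 tape=10[0]001   (s2,0)→(s1,.,→)
state=s1 head=1 tape=10.[0]01   (s1,0)→(s2,0,←)
state=s2 head=0 tape=10[.]001   (s2,.)→(s0,1,→)
state=s0 head=1 tape=101[0]01   (s0,0)→(s3,0,←)
state=s3 head=0 tape=10[1]001   (s3,1)→(s1,0,←)
state=s1 head=-1 tape=1[0]0001   (s1,0)→(s2,0,←)
state=s2 head=-2 tape=[1]00001   (s2,1)→(s3,0,→)
state=s3 head=-1 tape=0[0]0001   (s3,0)→(s2,0,←)
state=s2 head=-2 tape=[0]00001   (s2,0)→(s1,.,→)
state=s1 head=-1 tape=.[0]0001
After 21 steps: state s1, head at -1, tape 00001.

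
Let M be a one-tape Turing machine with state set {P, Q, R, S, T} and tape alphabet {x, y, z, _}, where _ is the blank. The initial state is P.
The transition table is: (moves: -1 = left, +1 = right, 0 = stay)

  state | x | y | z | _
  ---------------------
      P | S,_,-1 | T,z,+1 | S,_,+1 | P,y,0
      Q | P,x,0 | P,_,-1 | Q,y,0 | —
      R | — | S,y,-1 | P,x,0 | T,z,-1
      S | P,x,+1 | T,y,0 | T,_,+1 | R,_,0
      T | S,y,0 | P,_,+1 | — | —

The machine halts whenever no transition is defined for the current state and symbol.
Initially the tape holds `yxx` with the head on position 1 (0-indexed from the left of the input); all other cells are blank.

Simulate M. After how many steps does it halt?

10

P | y[x]x__   read x → write _, move -1, go to S
S | [y]_x__   read y → write y, move 0, go to T
T | [y]_x__   read y → write _, move +1, go to P
P | _[_]x__   read _ → write y, move 0, go to P
P | _[y]x__   read y → write z, move +1, go to T
T | _z[x]__   read x → write y, move 0, go to S
S | _z[y]__   read y → write y, move 0, go to T
T | _z[y]__   read y → write _, move +1, go to P
P | _z_[_]_   read _ → write y, move 0, go to P
P | _z_[y]_   read y → write z, move +1, go to T
T | _z_z[_]
M halts after 10 transitions.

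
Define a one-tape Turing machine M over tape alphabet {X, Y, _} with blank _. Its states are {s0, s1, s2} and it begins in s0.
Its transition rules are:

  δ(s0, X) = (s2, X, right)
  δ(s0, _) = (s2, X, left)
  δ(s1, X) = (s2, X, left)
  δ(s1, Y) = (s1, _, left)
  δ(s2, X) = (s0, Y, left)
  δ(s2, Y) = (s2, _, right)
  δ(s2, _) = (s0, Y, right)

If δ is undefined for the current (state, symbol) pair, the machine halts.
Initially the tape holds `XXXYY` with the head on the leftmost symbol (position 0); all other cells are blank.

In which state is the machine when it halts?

s0

state=s0 head=0 tape=__[X]XXYY   (s0,X)→(s2,X,right)
state=s2 head=1 tape=__X[X]XYY   (s2,X)→(s0,Y,left)
state=s0 head=0 tape=__[X]YXYY   (s0,X)→(s2,X,right)
state=s2 head=1 tape=__X[Y]XYY   (s2,Y)→(s2,_,right)
state=s2 head=2 tape=__X_[X]YY   (s2,X)→(s0,Y,left)
state=s0 head=1 tape=__X[_]YYY   (s0,_)→(s2,X,left)
state=s2 head=0 tape=__[X]XYYY   (s2,X)→(s0,Y,left)
state=s0 head=-1 tape=_[_]YXYYY   (s0,_)→(s2,X,left)
state=s2 head=-2 tape=[_]XYXYYY   (s2,_)→(s0,Y,right)
state=s0 head=-1 tape=Y[X]YXYYY   (s0,X)→(s2,X,right)
state=s2 head=0 tape=YX[Y]XYYY   (s2,Y)→(s2,_,right)
state=s2 head=1 tape=YX_[X]YYY   (s2,X)→(s0,Y,left)
state=s0 head=0 tape=YX[_]YYYY   (s0,_)→(s2,X,left)
state=s2 head=-1 tape=Y[X]XYYYY   (s2,X)→(s0,Y,left)
state=s0 head=-2 tape=[Y]YXYYYY
No transition is defined for (s0, Y); M halts in state s0.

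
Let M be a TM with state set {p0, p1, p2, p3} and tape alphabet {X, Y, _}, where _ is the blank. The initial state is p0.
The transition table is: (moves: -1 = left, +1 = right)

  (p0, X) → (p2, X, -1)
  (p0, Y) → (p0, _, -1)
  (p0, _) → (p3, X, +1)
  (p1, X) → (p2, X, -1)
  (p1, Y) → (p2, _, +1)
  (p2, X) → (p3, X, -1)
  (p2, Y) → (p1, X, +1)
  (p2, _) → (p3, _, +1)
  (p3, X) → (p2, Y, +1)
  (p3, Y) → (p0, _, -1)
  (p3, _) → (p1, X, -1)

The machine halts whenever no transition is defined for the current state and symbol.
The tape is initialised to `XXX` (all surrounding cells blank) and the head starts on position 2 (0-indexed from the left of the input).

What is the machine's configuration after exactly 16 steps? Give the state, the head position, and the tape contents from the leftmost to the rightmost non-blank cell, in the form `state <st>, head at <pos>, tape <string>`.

state p3, head at -2, tape XXXXX

state=p0 head=2 tape=___XX[X]   (p0,X)→(p2,X,-1)
state=p2 head=1 tape=___X[X]X   (p2,X)→(p3,X,-1)
state=p3 head=0 tape=___[X]XX   (p3,X)→(p2,Y,+1)
state=p2 head=1 tape=___Y[X]X   (p2,X)→(p3,X,-1)
state=p3 head=0 tape=___[Y]XX   (p3,Y)→(p0,_,-1)
state=p0 head=-1 tape=__[_]_XX   (p0,_)→(p3,X,+1)
state=p3 head=0 tape=__X[_]XX   (p3,_)→(p1,X,-1)
state=p1 head=-1 tape=__[X]XXX   (p1,X)→(p2,X,-1)
state=p2 head=-2 tape=_[_]XXXX   (p2,_)→(p3,_,+1)
state=p3 head=-1 tape=__[X]XXX   (p3,X)→(p2,Y,+1)
state=p2 head=0 tape=__Y[X]XX   (p2,X)→(p3,X,-1)
state=p3 head=-1 tape=__[Y]XXX   (p3,Y)→(p0,_,-1)
state=p0 head=-2 tape=_[_]_XXX   (p0,_)→(p3,X,+1)
state=p3 head=-1 tape=_X[_]XXX   (p3,_)→(p1,X,-1)
state=p1 head=-2 tape=_[X]XXXX   (p1,X)→(p2,X,-1)
state=p2 head=-3 tape=[_]XXXXX   (p2,_)→(p3,_,+1)
state=p3 head=-2 tape=_[X]XXXX
After 16 steps: state p3, head at -2, tape XXXXX.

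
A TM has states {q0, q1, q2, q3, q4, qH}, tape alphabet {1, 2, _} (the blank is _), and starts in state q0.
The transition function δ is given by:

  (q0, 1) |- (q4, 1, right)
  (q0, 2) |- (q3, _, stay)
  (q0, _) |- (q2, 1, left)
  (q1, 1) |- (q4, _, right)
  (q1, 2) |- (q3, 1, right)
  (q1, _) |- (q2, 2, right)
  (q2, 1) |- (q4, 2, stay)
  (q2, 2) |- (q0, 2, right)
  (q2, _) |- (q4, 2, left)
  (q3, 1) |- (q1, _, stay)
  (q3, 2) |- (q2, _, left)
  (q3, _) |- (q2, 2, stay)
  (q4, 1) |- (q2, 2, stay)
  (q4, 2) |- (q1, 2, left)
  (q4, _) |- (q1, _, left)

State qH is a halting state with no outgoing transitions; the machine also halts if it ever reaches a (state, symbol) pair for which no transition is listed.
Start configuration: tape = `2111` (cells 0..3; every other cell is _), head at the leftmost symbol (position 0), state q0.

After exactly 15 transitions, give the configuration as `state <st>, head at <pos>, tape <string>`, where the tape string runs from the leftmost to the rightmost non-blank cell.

state q2, head at 2, tape 211_2

q0 | [2]111_   read 2 → write _, move stay, go to q3
q3 | [_]111_   read _ → write 2, move stay, go to q2
q2 | [2]111_   read 2 → write 2, move right, go to q0
q0 | 2[1]11_   read 1 → write 1, move right, go to q4
q4 | 21[1]1_   read 1 → write 2, move stay, go to q2
q2 | 21[2]1_   read 2 → write 2, move right, go to q0
q0 | 212[1]_   read 1 → write 1, move right, go to q4
q4 | 2121[_]   read _ → write _, move left, go to q1
q1 | 212[1]_   read 1 → write _, move right, go to q4
q4 | 212_[_]   read _ → write _, move left, go to q1
q1 | 212[_]_   read _ → write 2, move right, go to q2
q2 | 2122[_]   read _ → write 2, move left, go to q4
q4 | 212[2]2   read 2 → write 2, move left, go to q1
q1 | 21[2]22   read 2 → write 1, move right, go to q3
q3 | 211[2]2   read 2 → write _, move left, go to q2
q2 | 21[1]_2
After 15 steps: state q2, head at 2, tape 211_2.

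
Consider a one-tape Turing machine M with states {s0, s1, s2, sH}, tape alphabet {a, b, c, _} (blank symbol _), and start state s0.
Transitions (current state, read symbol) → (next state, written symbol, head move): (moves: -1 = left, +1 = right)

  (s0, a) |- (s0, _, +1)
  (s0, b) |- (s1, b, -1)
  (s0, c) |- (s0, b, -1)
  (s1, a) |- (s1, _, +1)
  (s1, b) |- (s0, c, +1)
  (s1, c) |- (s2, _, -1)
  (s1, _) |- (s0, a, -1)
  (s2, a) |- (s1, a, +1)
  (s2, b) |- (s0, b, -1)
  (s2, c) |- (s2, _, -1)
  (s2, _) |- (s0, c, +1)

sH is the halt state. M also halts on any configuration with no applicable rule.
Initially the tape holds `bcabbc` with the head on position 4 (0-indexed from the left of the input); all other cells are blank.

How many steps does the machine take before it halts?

s0 | bcab[b]c   read b → write b, move -1, go to s1
s1 | bca[b]bc   read b → write c, move +1, go to s0
s0 | bcac[b]c   read b → write b, move -1, go to s1
s1 | bca[c]bc   read c → write _, move -1, go to s2
s2 | bc[a]_bc   read a → write a, move +1, go to s1
s1 | bca[_]bc   read _ → write a, move -1, go to s0
s0 | bc[a]abc   read a → write _, move +1, go to s0
s0 | bc_[a]bc   read a → write _, move +1, go to s0
s0 | bc__[b]c   read b → write b, move -1, go to s1
s1 | bc_[_]bc   read _ → write a, move -1, go to s0
s0 | bc[_]abc
M halts after 10 transitions.

10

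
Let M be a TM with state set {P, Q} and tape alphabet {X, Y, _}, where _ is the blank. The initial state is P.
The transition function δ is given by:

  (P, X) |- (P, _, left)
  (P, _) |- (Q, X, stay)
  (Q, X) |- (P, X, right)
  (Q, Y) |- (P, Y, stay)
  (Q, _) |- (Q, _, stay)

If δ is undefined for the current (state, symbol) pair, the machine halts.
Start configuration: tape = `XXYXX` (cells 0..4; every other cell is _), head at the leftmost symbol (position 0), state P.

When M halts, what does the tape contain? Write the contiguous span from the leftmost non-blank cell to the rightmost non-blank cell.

state=P head=0 tape=__[X]XYXX   (P,X)→(P,_,left)
state=P head=-1 tape=_[_]_XYXX   (P,_)→(Q,X,stay)
state=Q head=-1 tape=_[X]_XYXX   (Q,X)→(P,X,right)
state=P head=0 tape=_X[_]XYXX   (P,_)→(Q,X,stay)
state=Q head=0 tape=_X[X]XYXX   (Q,X)→(P,X,right)
state=P head=1 tape=_XX[X]YXX   (P,X)→(P,_,left)
state=P head=0 tape=_X[X]_YXX   (P,X)→(P,_,left)
state=P head=-1 tape=_[X]__YXX   (P,X)→(P,_,left)
state=P head=-2 tape=[_]___YXX   (P,_)→(Q,X,stay)
state=Q head=-2 tape=[X]___YXX   (Q,X)→(P,X,right)
state=P head=-1 tape=X[_]__YXX   (P,_)→(Q,X,stay)
state=Q head=-1 tape=X[X]__YXX   (Q,X)→(P,X,right)
state=P head=0 tape=XX[_]_YXX   (P,_)→(Q,X,stay)
state=Q head=0 tape=XX[X]_YXX   (Q,X)→(P,X,right)
state=P head=1 tape=XXX[_]YXX   (P,_)→(Q,X,stay)
state=Q head=1 tape=XXX[X]YXX   (Q,X)→(P,X,right)
state=P head=2 tape=XXXX[Y]XX
The non-blank tape span at halt is XXXXYXX.

XXXXYXX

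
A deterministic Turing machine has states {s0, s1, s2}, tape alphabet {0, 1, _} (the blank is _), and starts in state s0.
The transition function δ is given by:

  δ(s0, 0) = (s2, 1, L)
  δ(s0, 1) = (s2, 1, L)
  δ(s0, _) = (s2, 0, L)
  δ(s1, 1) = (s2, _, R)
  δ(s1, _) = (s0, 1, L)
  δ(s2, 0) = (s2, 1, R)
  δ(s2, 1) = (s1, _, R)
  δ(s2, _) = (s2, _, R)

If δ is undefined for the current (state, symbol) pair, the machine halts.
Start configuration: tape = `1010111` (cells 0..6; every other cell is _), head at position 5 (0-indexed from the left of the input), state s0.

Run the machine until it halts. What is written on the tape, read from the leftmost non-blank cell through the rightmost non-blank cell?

s0 | 10101[1]1__   read 1 → write 1, move L, go to s2
s2 | 1010[1]11__   read 1 → write _, move R, go to s1
s1 | 1010_[1]1__   read 1 → write _, move R, go to s2
s2 | 1010__[1]__   read 1 → write _, move R, go to s1
s1 | 1010___[_]_   read _ → write 1, move L, go to s0
s0 | 1010__[_]1_   read _ → write 0, move L, go to s2
s2 | 1010_[_]01_   read _ → write _, move R, go to s2
s2 | 1010__[0]1_   read 0 → write 1, move R, go to s2
s2 | 1010__1[1]_   read 1 → write _, move R, go to s1
s1 | 1010__1_[_]   read _ → write 1, move L, go to s0
s0 | 1010__1[_]1   read _ → write 0, move L, go to s2
s2 | 1010__[1]01   read 1 → write _, move R, go to s1
s1 | 1010___[0]1
The non-blank tape span at halt is 1010___01.

1010___01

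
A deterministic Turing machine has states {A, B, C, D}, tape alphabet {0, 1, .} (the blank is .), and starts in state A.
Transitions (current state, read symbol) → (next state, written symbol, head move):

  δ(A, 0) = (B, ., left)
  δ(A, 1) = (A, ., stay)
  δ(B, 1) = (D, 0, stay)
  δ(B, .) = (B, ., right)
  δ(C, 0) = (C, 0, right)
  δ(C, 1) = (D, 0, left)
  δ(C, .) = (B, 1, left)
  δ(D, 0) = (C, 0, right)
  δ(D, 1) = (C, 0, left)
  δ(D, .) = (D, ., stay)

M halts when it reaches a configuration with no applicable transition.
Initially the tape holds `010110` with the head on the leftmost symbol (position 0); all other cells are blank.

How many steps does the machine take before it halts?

14

A | .[0]10110.   read 0 → write ., move left, go to B
B | [.].10110.   read . → write ., move right, go to B
B | .[.]10110.   read . → write ., move right, go to B
B | ..[1]0110.   read 1 → write 0, move stay, go to D
D | ..[0]0110.   read 0 → write 0, move right, go to C
C | ..0[0]110.   read 0 → write 0, move right, go to C
C | ..00[1]10.   read 1 → write 0, move left, go to D
D | ..0[0]010.   read 0 → write 0, move right, go to C
C | ..00[0]10.   read 0 → write 0, move right, go to C
C | ..000[1]0.   read 1 → write 0, move left, go to D
D | ..00[0]00.   read 0 → write 0, move right, go to C
C | ..000[0]0.   read 0 → write 0, move right, go to C
C | ..0000[0].   read 0 → write 0, move right, go to C
C | ..00000[.]   read . → write 1, move left, go to B
B | ..0000[0]1
M halts after 14 transitions.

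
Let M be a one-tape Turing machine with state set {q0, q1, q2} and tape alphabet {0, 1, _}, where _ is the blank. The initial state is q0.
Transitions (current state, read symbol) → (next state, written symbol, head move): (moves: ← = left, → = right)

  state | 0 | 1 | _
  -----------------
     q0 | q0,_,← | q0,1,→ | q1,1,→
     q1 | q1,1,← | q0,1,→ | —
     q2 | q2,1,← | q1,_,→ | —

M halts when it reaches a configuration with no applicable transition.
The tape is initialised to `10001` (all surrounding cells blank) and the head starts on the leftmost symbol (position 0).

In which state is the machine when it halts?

q1

q0 | [1]0001__   read 1 → write 1, move →, go to q0
q0 | 1[0]001__   read 0 → write _, move ←, go to q0
q0 | [1]_001__   read 1 → write 1, move →, go to q0
q0 | 1[_]001__   read _ → write 1, move →, go to q1
q1 | 11[0]01__   read 0 → write 1, move ←, go to q1
q1 | 1[1]101__   read 1 → write 1, move →, go to q0
q0 | 11[1]01__   read 1 → write 1, move →, go to q0
q0 | 111[0]1__   read 0 → write _, move ←, go to q0
q0 | 11[1]_1__   read 1 → write 1, move →, go to q0
q0 | 111[_]1__   read _ → write 1, move →, go to q1
q1 | 1111[1]__   read 1 → write 1, move →, go to q0
q0 | 11111[_]_   read _ → write 1, move →, go to q1
q1 | 111111[_]
No transition is defined for (q1, _); M halts in state q1.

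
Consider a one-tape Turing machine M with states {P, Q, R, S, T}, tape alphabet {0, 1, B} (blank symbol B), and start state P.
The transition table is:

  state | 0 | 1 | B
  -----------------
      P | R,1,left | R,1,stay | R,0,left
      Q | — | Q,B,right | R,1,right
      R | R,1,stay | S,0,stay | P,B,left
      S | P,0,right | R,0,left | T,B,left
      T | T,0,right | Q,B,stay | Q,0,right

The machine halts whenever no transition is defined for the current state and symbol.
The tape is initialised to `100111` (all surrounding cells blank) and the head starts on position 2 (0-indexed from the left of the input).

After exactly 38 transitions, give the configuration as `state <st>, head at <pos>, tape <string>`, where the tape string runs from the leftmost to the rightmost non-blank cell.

state P, head at 8, tape 10000000

P | 10[0]111BBB   read 0 → write 1, move left, go to R
R | 1[0]1111BBB   read 0 → write 1, move stay, go to R
R | 1[1]1111BBB   read 1 → write 0, move stay, go to S
S | 1[0]1111BBB   read 0 → write 0, move right, go to P
P | 10[1]111BBB   read 1 → write 1, move stay, go to R
R | 10[1]111BBB   read 1 → write 0, move stay, go to S
S | 10[0]111BBB   read 0 → write 0, move right, go to P
P | 100[1]11BBB   read 1 → write 1, move stay, go to R
R | 100[1]11BBB   read 1 → write 0, move stay, go to S
S | 100[0]11BBB   read 0 → write 0, move right, go to P
P | 1000[1]1BBB   read 1 → write 1, move stay, go to R
R | 1000[1]1BBB   read 1 → write 0, move stay, go to S
S | 1000[0]1BBB   read 0 → write 0, move right, go to P
P | 10000[1]BBB   read 1 → write 1, move stay, go to R
R | 10000[1]BBB   read 1 → write 0, move stay, go to S
S | 10000[0]BBB   read 0 → write 0, move right, go to P
P | 100000[B]BB   read B → write 0, move left, go to R
R | 10000[0]0BB   read 0 → write 1, move stay, go to R
R | 10000[1]0BB   read 1 → write 0, move stay, go to S
S | 10000[0]0BB   read 0 → write 0, move right, go to P
P | 100000[0]BB   read 0 → write 1, move left, go to R
R | 10000[0]1BB   read 0 → write 1, move stay, go to R
R | 10000[1]1BB   read 1 → write 0, move stay, go to S
S | 10000[0]1BB   read 0 → write 0, move right, go to P
P | 100000[1]BB   read 1 → write 1, move stay, go to R
R | 100000[1]BB   read 1 → write 0, move stay, go to S
S | 100000[0]BB   read 0 → write 0, move right, go to P
P | 1000000[B]B   read B → write 0, move left, go to R
R | 100000[0]0B   read 0 → write 1, move stay, go to R
R | 100000[1]0B   read 1 → write 0, move stay, go to S
S | 100000[0]0B   read 0 → write 0, move right, go to P
P | 1000000[0]B   read 0 → write 1, move left, go to R
R | 100000[0]1B   read 0 → write 1, move stay, go to R
R | 100000[1]1B   read 1 → write 0, move stay, go to S
S | 100000[0]1B   read 0 → write 0, move right, go to P
P | 1000000[1]B   read 1 → write 1, move stay, go to R
R | 1000000[1]B   read 1 → write 0, move stay, go to S
S | 1000000[0]B   read 0 → write 0, move right, go to P
P | 10000000[B]
After 38 steps: state P, head at 8, tape 10000000.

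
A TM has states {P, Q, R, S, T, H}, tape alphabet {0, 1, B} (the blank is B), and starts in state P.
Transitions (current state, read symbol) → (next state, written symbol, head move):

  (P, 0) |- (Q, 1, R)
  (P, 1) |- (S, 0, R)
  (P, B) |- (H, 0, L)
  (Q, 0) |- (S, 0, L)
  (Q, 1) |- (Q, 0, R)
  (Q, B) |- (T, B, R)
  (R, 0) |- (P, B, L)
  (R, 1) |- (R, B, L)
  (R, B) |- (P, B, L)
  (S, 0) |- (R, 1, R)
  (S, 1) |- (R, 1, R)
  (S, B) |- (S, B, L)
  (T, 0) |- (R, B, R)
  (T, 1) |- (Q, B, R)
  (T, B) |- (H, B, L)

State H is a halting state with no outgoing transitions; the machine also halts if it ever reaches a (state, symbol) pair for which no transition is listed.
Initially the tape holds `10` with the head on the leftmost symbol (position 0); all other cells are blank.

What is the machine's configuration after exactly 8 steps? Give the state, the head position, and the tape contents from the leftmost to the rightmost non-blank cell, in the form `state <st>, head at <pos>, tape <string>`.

state S, head at 2, tape 00

P | [1]0B   read 1 → write 0, move R, go to S
S | 0[0]B   read 0 → write 1, move R, go to R
R | 01[B]   read B → write B, move L, go to P
P | 0[1]B   read 1 → write 0, move R, go to S
S | 00[B]   read B → write B, move L, go to S
S | 0[0]B   read 0 → write 1, move R, go to R
R | 01[B]   read B → write B, move L, go to P
P | 0[1]B   read 1 → write 0, move R, go to S
S | 00[B]
After 8 steps: state S, head at 2, tape 00.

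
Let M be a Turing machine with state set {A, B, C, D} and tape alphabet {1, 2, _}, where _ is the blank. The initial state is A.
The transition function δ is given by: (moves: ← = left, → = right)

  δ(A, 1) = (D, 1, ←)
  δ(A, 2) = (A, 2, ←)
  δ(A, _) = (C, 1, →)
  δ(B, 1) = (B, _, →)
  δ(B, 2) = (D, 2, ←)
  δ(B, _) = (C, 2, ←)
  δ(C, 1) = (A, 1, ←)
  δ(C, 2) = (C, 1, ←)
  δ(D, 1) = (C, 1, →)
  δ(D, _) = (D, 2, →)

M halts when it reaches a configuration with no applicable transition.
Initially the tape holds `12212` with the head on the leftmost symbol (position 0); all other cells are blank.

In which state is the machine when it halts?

A | ____[1]2212   read 1 → write 1, move ←, go to D
D | ___[_]12212   read _ → write 2, move →, go to D
D | ___2[1]2212   read 1 → write 1, move →, go to C
C | ___21[2]212   read 2 → write 1, move ←, go to C
C | ___2[1]1212   read 1 → write 1, move ←, go to A
A | ___[2]11212   read 2 → write 2, move ←, go to A
A | __[_]211212   read _ → write 1, move →, go to C
C | __1[2]11212   read 2 → write 1, move ←, go to C
C | __[1]111212   read 1 → write 1, move ←, go to A
A | _[_]1111212   read _ → write 1, move →, go to C
C | _1[1]111212   read 1 → write 1, move ←, go to A
A | _[1]1111212   read 1 → write 1, move ←, go to D
D | [_]11111212   read _ → write 2, move →, go to D
D | 2[1]1111212   read 1 → write 1, move →, go to C
C | 21[1]111212   read 1 → write 1, move ←, go to A
A | 2[1]1111212   read 1 → write 1, move ←, go to D
D | [2]11111212
No transition is defined for (D, 2); M halts in state D.

D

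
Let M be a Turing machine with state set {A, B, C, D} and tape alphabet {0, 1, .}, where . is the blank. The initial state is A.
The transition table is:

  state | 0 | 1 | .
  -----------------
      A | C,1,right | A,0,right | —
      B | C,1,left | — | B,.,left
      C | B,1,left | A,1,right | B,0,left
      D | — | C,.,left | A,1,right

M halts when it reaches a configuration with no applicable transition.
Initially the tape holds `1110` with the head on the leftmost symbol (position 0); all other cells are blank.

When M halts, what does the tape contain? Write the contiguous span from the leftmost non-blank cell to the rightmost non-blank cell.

A | [1]110.   read 1 → write 0, move right, go to A
A | 0[1]10.   read 1 → write 0, move right, go to A
A | 00[1]0.   read 1 → write 0, move right, go to A
A | 000[0].   read 0 → write 1, move right, go to C
C | 0001[.]   read . → write 0, move left, go to B
B | 000[1]0
The non-blank tape span at halt is 00010.

00010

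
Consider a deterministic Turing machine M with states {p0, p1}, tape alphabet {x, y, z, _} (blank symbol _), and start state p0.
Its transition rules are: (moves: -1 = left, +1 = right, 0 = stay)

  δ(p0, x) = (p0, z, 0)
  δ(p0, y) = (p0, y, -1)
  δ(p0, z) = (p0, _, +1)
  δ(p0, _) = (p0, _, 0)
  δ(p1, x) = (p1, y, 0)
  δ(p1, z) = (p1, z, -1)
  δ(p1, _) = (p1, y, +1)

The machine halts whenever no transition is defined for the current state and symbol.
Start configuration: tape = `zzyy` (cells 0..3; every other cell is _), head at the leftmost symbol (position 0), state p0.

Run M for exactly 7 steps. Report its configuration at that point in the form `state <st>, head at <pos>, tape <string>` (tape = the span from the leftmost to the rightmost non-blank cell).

state=p0 head=0 tape=[z]zyy   (p0,z)→(p0,_,+1)
state=p0 head=1 tape=_[z]yy   (p0,z)→(p0,_,+1)
state=p0 head=2 tape=__[y]y   (p0,y)→(p0,y,-1)
state=p0 head=1 tape=_[_]yy   (p0,_)→(p0,_,0)
state=p0 head=1 tape=_[_]yy   (p0,_)→(p0,_,0)
state=p0 head=1 tape=_[_]yy   (p0,_)→(p0,_,0)
state=p0 head=1 tape=_[_]yy   (p0,_)→(p0,_,0)
state=p0 head=1 tape=_[_]yy
After 7 steps: state p0, head at 1, tape yy.

state p0, head at 1, tape yy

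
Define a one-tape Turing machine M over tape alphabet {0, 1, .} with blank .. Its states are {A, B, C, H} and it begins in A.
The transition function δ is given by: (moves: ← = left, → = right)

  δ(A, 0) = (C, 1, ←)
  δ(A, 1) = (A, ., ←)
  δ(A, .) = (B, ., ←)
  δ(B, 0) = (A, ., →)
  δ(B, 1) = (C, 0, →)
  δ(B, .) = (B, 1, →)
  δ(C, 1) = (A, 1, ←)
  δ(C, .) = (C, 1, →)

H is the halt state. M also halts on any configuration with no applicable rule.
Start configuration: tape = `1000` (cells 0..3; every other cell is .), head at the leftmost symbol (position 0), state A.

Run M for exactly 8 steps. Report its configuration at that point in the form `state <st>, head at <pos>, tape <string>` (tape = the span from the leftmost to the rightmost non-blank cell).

A | ..[1]000   read 1 → write ., move ←, go to A
A | .[.].000   read . → write ., move ←, go to B
B | [.]..000   read . → write 1, move →, go to B
B | 1[.].000   read . → write 1, move →, go to B
B | 11[.]000   read . → write 1, move →, go to B
B | 111[0]00   read 0 → write ., move →, go to A
A | 111.[0]0   read 0 → write 1, move ←, go to C
C | 111[.]10   read . → write 1, move →, go to C
C | 1111[1]0
After 8 steps: state C, head at 2, tape 111110.

state C, head at 2, tape 111110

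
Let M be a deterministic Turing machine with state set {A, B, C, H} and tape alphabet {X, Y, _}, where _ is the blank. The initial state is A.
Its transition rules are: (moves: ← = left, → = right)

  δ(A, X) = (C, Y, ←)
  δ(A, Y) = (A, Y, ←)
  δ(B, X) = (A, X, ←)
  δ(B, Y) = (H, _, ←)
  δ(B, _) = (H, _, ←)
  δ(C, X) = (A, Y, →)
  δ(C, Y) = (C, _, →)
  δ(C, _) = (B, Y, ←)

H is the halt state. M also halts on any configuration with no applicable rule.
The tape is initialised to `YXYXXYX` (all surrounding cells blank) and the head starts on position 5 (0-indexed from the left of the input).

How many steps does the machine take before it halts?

A | YXYXX[Y]X_   read Y → write Y, move ←, go to A
A | YXYX[X]YX_   read X → write Y, move ←, go to C
C | YXY[X]YYX_   read X → write Y, move →, go to A
A | YXYY[Y]YX_   read Y → write Y, move ←, go to A
A | YXY[Y]YYX_   read Y → write Y, move ←, go to A
A | YX[Y]YYYX_   read Y → write Y, move ←, go to A
A | Y[X]YYYYX_   read X → write Y, move ←, go to C
C | [Y]YYYYYX_   read Y → write _, move →, go to C
C | _[Y]YYYYX_   read Y → write _, move →, go to C
C | __[Y]YYYX_   read Y → write _, move →, go to C
C | ___[Y]YYX_   read Y → write _, move →, go to C
C | ____[Y]YX_   read Y → write _, move →, go to C
C | _____[Y]X_   read Y → write _, move →, go to C
C | ______[X]_   read X → write Y, move →, go to A
A | ______Y[_]
M halts after 14 transitions.

14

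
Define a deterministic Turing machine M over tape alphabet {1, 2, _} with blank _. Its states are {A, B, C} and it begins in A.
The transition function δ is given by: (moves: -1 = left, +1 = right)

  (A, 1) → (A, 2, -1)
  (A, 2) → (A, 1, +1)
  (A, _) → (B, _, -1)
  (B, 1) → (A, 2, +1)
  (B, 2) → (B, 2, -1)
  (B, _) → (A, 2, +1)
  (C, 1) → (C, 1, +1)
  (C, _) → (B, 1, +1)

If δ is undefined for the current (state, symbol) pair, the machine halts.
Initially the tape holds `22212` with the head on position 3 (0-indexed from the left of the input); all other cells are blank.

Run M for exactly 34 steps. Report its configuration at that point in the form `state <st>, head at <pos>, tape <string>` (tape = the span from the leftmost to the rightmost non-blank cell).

A | _222[1]2_   read 1 → write 2, move -1, go to A
A | _22[2]22_   read 2 → write 1, move +1, go to A
A | _221[2]2_   read 2 → write 1, move +1, go to A
A | _2211[2]_   read 2 → write 1, move +1, go to A
A | _22111[_]   read _ → write _, move -1, go to B
B | _2211[1]_   read 1 → write 2, move +1, go to A
A | _22112[_]   read _ → write _, move -1, go to B
B | _2211[2]_   read 2 → write 2, move -1, go to B
B | _221[1]2_   read 1 → write 2, move +1, go to A
A | _2212[2]_   read 2 → write 1, move +1, go to A
A | _22121[_]   read _ → write _, move -1, go to B
B | _2212[1]_   read 1 → write 2, move +1, go to A
A | _22122[_]   read _ → write _, move -1, go to B
B | _2212[2]_   read 2 → write 2, move -1, go to B
B | _221[2]2_   read 2 → write 2, move -1, go to B
B | _22[1]22_   read 1 → write 2, move +1, go to A
A | _222[2]2_   read 2 → write 1, move +1, go to A
A | _2221[2]_   read 2 → write 1, move +1, go to A
A | _22211[_]   read _ → write _, move -1, go to B
B | _2221[1]_   read 1 → write 2, move +1, go to A
A | _22212[_]   read _ → write _, move -1, go to B
B | _2221[2]_   read 2 → write 2, move -1, go to B
B | _222[1]2_   read 1 → write 2, move +1, go to A
A | _2222[2]_   read 2 → write 1, move +1, go to A
A | _22221[_]   read _ → write _, move -1, go to B
B | _2222[1]_   read 1 → write 2, move +1, go to A
A | _22222[_]   read _ → write _, move -1, go to B
B | _2222[2]_   read 2 → write 2, move -1, go to B
B | _222[2]2_   read 2 → write 2, move -1, go to B
B | _22[2]22_   read 2 → write 2, move -1, go to B
B | _2[2]222_   read 2 → write 2, move -1, go to B
B | _[2]2222_   read 2 → write 2, move -1, go to B
B | [_]22222_   read _ → write 2, move +1, go to A
A | 2[2]2222_   read 2 → write 1, move +1, go to A
A | 21[2]222_
After 34 steps: state A, head at 1, tape 212222.

state A, head at 1, tape 212222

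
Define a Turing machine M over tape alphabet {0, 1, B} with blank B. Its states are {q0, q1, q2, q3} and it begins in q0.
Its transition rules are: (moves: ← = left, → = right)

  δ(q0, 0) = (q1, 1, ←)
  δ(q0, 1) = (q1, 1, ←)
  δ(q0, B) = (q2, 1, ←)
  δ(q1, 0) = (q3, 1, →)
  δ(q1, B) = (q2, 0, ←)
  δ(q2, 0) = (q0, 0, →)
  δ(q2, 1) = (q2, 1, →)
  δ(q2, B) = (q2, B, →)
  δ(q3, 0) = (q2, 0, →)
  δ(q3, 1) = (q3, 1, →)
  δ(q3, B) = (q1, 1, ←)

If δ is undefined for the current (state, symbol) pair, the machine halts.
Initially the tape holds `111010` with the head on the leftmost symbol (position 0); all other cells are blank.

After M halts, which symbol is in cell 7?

1

state=q0 head=0 tape=BB[1]11010BB   (q0,1)→(q1,1,←)
state=q1 head=-1 tape=B[B]111010BB   (q1,B)→(q2,0,←)
state=q2 head=-2 tape=[B]0111010BB   (q2,B)→(q2,B,→)
state=q2 head=-1 tape=B[0]111010BB   (q2,0)→(q0,0,→)
state=q0 head=0 tape=B0[1]11010BB   (q0,1)→(q1,1,←)
state=q1 head=-1 tape=B[0]111010BB   (q1,0)→(q3,1,→)
state=q3 head=0 tape=B1[1]11010BB   (q3,1)→(q3,1,→)
state=q3 head=1 tape=B11[1]1010BB   (q3,1)→(q3,1,→)
state=q3 head=2 tape=B111[1]010BB   (q3,1)→(q3,1,→)
state=q3 head=3 tape=B1111[0]10BB   (q3,0)→(q2,0,→)
state=q2 head=4 tape=B11110[1]0BB   (q2,1)→(q2,1,→)
state=q2 head=5 tape=B111101[0]BB   (q2,0)→(q0,0,→)
state=q0 head=6 tape=B1111010[B]B   (q0,B)→(q2,1,←)
state=q2 head=5 tape=B111101[0]1B   (q2,0)→(q0,0,→)
state=q0 head=6 tape=B1111010[1]B   (q0,1)→(q1,1,←)
state=q1 head=5 tape=B111101[0]1B   (q1,0)→(q3,1,→)
state=q3 head=6 tape=B1111011[1]B   (q3,1)→(q3,1,→)
state=q3 head=7 tape=B11110111[B]   (q3,B)→(q1,1,←)
state=q1 head=6 tape=B1111011[1]1
Cell 7 holds 1 when M halts.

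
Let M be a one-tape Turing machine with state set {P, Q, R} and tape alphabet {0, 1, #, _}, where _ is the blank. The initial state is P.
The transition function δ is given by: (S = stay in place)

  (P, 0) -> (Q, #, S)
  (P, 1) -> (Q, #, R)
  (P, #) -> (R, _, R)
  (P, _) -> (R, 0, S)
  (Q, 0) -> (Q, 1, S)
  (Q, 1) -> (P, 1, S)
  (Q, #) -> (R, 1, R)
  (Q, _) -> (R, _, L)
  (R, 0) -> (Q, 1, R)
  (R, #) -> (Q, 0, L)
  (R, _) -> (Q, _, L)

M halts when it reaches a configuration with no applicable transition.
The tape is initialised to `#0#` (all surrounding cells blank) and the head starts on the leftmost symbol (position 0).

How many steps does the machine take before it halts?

P | [#]0#_   read # → write _, move R, go to R
R | _[0]#_   read 0 → write 1, move R, go to Q
Q | _1[#]_   read # → write 1, move R, go to R
R | _11[_]   read _ → write _, move L, go to Q
Q | _1[1]_   read 1 → write 1, move S, go to P
P | _1[1]_   read 1 → write #, move R, go to Q
Q | _1#[_]   read _ → write _, move L, go to R
R | _1[#]_   read # → write 0, move L, go to Q
Q | _[1]0_   read 1 → write 1, move S, go to P
P | _[1]0_   read 1 → write #, move R, go to Q
Q | _#[0]_   read 0 → write 1, move S, go to Q
Q | _#[1]_   read 1 → write 1, move S, go to P
P | _#[1]_   read 1 → write #, move R, go to Q
Q | _##[_]   read _ → write _, move L, go to R
R | _#[#]_   read # → write 0, move L, go to Q
Q | _[#]0_   read # → write 1, move R, go to R
R | _1[0]_   read 0 → write 1, move R, go to Q
Q | _11[_]   read _ → write _, move L, go to R
R | _1[1]_
M halts after 18 transitions.

18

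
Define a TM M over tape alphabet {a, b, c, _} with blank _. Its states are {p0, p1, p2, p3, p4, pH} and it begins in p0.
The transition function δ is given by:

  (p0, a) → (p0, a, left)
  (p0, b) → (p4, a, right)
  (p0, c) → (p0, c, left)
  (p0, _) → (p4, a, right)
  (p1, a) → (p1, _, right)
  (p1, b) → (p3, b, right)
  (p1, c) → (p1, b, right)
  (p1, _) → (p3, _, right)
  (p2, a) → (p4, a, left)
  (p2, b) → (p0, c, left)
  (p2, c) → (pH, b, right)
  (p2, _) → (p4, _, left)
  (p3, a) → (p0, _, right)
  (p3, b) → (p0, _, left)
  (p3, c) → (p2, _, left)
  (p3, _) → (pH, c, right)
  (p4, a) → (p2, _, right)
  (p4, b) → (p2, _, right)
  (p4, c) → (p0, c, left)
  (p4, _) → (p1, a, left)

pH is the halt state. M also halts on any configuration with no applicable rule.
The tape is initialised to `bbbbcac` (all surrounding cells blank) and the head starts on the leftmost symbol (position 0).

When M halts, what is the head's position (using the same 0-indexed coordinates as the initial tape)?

state=p0 head=0 tape=_[b]bbbcac   (p0,b)→(p4,a,right)
state=p4 head=1 tape=_a[b]bbcac   (p4,b)→(p2,_,right)
state=p2 head=2 tape=_a_[b]bcac   (p2,b)→(p0,c,left)
state=p0 head=1 tape=_a[_]cbcac   (p0,_)→(p4,a,right)
state=p4 head=2 tape=_aa[c]bcac   (p4,c)→(p0,c,left)
state=p0 head=1 tape=_a[a]cbcac   (p0,a)→(p0,a,left)
state=p0 head=0 tape=_[a]acbcac   (p0,a)→(p0,a,left)
state=p0 head=-1 tape=[_]aacbcac   (p0,_)→(p4,a,right)
state=p4 head=0 tape=a[a]acbcac   (p4,a)→(p2,_,right)
state=p2 head=1 tape=a_[a]cbcac   (p2,a)→(p4,a,left)
state=p4 head=0 tape=a[_]acbcac   (p4,_)→(p1,a,left)
state=p1 head=-1 tape=[a]aacbcac   (p1,a)→(p1,_,right)
state=p1 head=0 tape=_[a]acbcac   (p1,a)→(p1,_,right)
state=p1 head=1 tape=__[a]cbcac   (p1,a)→(p1,_,right)
state=p1 head=2 tape=___[c]bcac   (p1,c)→(p1,b,right)
state=p1 head=3 tape=___b[b]cac   (p1,b)→(p3,b,right)
state=p3 head=4 tape=___bb[c]ac   (p3,c)→(p2,_,left)
state=p2 head=3 tape=___b[b]_ac   (p2,b)→(p0,c,left)
state=p0 head=2 tape=___[b]c_ac   (p0,b)→(p4,a,right)
state=p4 head=3 tape=___a[c]_ac   (p4,c)→(p0,c,left)
state=p0 head=2 tape=___[a]c_ac   (p0,a)→(p0,a,left)
state=p0 head=1 tape=__[_]ac_ac   (p0,_)→(p4,a,right)
state=p4 head=2 tape=__a[a]c_ac   (p4,a)→(p2,_,right)
state=p2 head=3 tape=__a_[c]_ac   (p2,c)→(pH,b,right)
state=pH head=4 tape=__a_b[_]ac
At halt the head is at cell 4.

4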